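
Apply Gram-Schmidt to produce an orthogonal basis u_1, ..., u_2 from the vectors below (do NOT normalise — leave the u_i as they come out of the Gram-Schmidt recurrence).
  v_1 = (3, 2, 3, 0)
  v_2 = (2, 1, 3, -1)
Orthogonal basis:
  u_1 = (3, 2, 3, 0)
  u_2 = (-7/22, -6/11, 15/22, -1)

Apply the Gram-Schmidt recurrence
  u_1 = v_1
  u_i = v_i − Σ_{j<i} ((v_i · u_j) / (u_j · u_j)) · u_j.

Step by step this gives:
  u_1 = (3, 2, 3, 0)
  u_2 = (-7/22, -6/11, 15/22, -1)

Orthogonality check:
  u_2 · u_1 = 0 (should be 0)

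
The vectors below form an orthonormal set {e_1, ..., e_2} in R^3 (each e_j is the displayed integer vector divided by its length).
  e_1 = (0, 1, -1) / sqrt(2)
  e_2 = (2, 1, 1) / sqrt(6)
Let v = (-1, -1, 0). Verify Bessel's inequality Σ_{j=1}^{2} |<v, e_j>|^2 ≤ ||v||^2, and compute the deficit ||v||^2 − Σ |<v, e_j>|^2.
Σ |<v, e_j>|^2 = 2; ||v||^2 = 2; deficit = 0

Write each e_j = u_j / sqrt(<u_j, u_j>) where u_j is the displayed integer vector. Then <v, e_j> = <v, u_j> / sqrt(<u_j, u_j>), so |<v, e_j>|^2 = <v, u_j>^2 / <u_j, u_j>.
Coefficients: <v, e_1> = -1/sqrt(2), <v, e_2> = -3/sqrt(6).
Square and sum: Σ |<v, e_j>|^2 = 2.
Compute ||v||^2 = v·v = 2.
Deficit = 2 − 2 = 0 ≥ 0, confirming Bessel's inequality. (The deficit equals ||v − Σ <v,e_j> e_j||^2, the squared distance from v to span{e_j}.)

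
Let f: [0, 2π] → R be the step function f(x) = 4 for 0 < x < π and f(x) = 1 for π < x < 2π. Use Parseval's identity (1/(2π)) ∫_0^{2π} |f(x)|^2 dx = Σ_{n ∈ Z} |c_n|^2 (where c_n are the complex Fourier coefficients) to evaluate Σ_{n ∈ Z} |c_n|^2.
Σ |c_n|^2 = 17/2

Parseval equates the L^2 energy of f (normalised by 1/(2π)) with the ℓ^2 sum of its Fourier coefficients: (1/(2π)) ∫_0^{2π} |f|^2 = Σ |c_n|^2.
Compute the left side: (1/(2π)) [∫_0^π 4^2 dx + ∫_π^{2π} 1^2 dx] = (1/(2π)) · (16π + 1π) = (16 + 1)/2 = 17/2.
So Σ_{n ∈ Z} |c_n|^2 = 17/2.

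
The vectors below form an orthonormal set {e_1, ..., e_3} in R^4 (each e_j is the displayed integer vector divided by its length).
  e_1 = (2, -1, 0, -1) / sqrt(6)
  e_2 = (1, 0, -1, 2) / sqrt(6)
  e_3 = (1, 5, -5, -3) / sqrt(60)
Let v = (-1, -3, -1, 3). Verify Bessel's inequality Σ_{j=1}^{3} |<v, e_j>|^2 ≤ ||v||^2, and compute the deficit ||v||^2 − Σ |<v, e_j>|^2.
Σ |<v, e_j>|^2 = 40/3; ||v||^2 = 20; deficit = 20/3

Write each e_j = u_j / sqrt(<u_j, u_j>) where u_j is the displayed integer vector. Then <v, e_j> = <v, u_j> / sqrt(<u_j, u_j>), so |<v, e_j>|^2 = <v, u_j>^2 / <u_j, u_j>.
Coefficients: <v, e_1> = -2/sqrt(6), <v, e_2> = 6/sqrt(6), <v, e_3> = -20/sqrt(60).
Square and sum: Σ |<v, e_j>|^2 = 40/3.
Compute ||v||^2 = v·v = 20.
Deficit = 20 − 40/3 = 20/3 ≥ 0, confirming Bessel's inequality. (The deficit equals ||v − Σ <v,e_j> e_j||^2, the squared distance from v to span{e_j}.)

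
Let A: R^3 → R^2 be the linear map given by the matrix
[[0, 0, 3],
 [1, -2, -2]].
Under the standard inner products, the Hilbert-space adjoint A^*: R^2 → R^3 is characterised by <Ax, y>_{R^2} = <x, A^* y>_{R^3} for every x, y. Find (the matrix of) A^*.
A^* = A^T =
[[0, 1],
 [0, -2],
 [3, -2]]

For real matrices with standard dot products, the defining identity <Ax, y> = <x, A^* y> gives (Ax)^T y = x^T (A^*) y, i.e. x^T A^T y = x^T (A^*) y. Since this holds for all x, y, we must have A^* = A^T. Therefore
A^* =
[[0, 1],
 [0, -2],
 [3, -2]].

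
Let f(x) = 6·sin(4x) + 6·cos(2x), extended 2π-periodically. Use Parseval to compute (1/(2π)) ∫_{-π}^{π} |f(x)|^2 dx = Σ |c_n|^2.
Σ |c_n|^2 = 36

Expand |f|^2 and use orthogonality of {sin(nx), cos(mx)} on [-π, π]:
  ∫_{-π}^{π} sin(nx)^2 dx = π, ∫ cos(mx)^2 dx = π, and cross terms integrate to 0.
So ∫_{-π}^{π} f(x)^2 dx = 6^2 · π + 6^2 · π = (36 + 36)π.
Divide by 2π: (36 + 36)/2 = 36.
By Parseval, this equals Σ |c_n|^2.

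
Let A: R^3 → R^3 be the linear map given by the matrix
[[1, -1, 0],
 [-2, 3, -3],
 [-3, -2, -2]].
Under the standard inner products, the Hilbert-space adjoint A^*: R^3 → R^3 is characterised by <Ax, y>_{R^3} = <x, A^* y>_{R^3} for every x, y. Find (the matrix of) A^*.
A^* = A^T =
[[1, -2, -3],
 [-1, 3, -2],
 [0, -3, -2]]

For real matrices with standard dot products, the defining identity <Ax, y> = <x, A^* y> gives (Ax)^T y = x^T (A^*) y, i.e. x^T A^T y = x^T (A^*) y. Since this holds for all x, y, we must have A^* = A^T. Therefore
A^* =
[[1, -2, -3],
 [-1, 3, -2],
 [0, -3, -2]].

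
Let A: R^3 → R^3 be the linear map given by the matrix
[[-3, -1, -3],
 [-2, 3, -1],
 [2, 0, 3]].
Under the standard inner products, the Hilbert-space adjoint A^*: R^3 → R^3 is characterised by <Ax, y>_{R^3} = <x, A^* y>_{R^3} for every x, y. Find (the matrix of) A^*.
A^* = A^T =
[[-3, -2, 2],
 [-1, 3, 0],
 [-3, -1, 3]]

For real matrices with standard dot products, the defining identity <Ax, y> = <x, A^* y> gives (Ax)^T y = x^T (A^*) y, i.e. x^T A^T y = x^T (A^*) y. Since this holds for all x, y, we must have A^* = A^T. Therefore
A^* =
[[-3, -2, 2],
 [-1, 3, 0],
 [-3, -1, 3]].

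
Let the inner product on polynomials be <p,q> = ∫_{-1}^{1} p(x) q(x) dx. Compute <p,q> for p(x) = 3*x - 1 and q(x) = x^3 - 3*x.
<p,q> = -24/5

Expand the product: p(x)·q(x) = 3*x^4 - x^3 - 9*x^2 + 3*x.
∫_{-1}^{1} of each monomial x^k gives [2/(k+1) if k even, 0 if k odd]. Integrating term-by-term (or equivalently evaluating the antiderivative F(x) = 3*x^5/5 - x^4/4 - 3*x^3 + 3*x^2/2 at the endpoints):
  F(1) − F(−1) = -23/20 − (73/20) = -24/5.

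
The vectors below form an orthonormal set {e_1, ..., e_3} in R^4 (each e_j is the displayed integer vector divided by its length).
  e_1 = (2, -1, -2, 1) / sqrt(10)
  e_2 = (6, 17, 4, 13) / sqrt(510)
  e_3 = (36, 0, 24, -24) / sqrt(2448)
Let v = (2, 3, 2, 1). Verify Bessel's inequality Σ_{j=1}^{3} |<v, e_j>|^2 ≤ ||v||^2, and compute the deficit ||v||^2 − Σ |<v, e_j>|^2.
Σ |<v, e_j>|^2 = 18; ||v||^2 = 18; deficit = 0

Write each e_j = u_j / sqrt(<u_j, u_j>) where u_j is the displayed integer vector. Then <v, e_j> = <v, u_j> / sqrt(<u_j, u_j>), so |<v, e_j>|^2 = <v, u_j>^2 / <u_j, u_j>.
Coefficients: <v, e_1> = -2/sqrt(10), <v, e_2> = 84/sqrt(510), <v, e_3> = 96/sqrt(2448).
Square and sum: Σ |<v, e_j>|^2 = 18.
Compute ||v||^2 = v·v = 18.
Deficit = 18 − 18 = 0 ≥ 0, confirming Bessel's inequality. (The deficit equals ||v − Σ <v,e_j> e_j||^2, the squared distance from v to span{e_j}.)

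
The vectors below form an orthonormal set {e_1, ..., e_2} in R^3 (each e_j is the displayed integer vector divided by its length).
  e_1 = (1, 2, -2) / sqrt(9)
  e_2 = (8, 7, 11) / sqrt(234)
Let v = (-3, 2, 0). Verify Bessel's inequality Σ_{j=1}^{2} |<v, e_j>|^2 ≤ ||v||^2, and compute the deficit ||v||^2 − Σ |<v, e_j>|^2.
Σ |<v, e_j>|^2 = 7/13; ||v||^2 = 13; deficit = 162/13

Write each e_j = u_j / sqrt(<u_j, u_j>) where u_j is the displayed integer vector. Then <v, e_j> = <v, u_j> / sqrt(<u_j, u_j>), so |<v, e_j>|^2 = <v, u_j>^2 / <u_j, u_j>.
Coefficients: <v, e_1> = 1/sqrt(9), <v, e_2> = -10/sqrt(234).
Square and sum: Σ |<v, e_j>|^2 = 7/13.
Compute ||v||^2 = v·v = 13.
Deficit = 13 − 7/13 = 162/13 ≥ 0, confirming Bessel's inequality. (The deficit equals ||v − Σ <v,e_j> e_j||^2, the squared distance from v to span{e_j}.)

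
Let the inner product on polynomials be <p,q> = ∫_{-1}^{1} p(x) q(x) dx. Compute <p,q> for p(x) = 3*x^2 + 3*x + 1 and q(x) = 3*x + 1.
<p,q> = 10

Expand the product: p(x)·q(x) = 9*x^3 + 12*x^2 + 6*x + 1.
∫_{-1}^{1} of each monomial x^k gives [2/(k+1) if k even, 0 if k odd]. Integrating term-by-term (or equivalently evaluating the antiderivative F(x) = 9*x^4/4 + 4*x^3 + 3*x^2 + x at the endpoints):
  F(1) − F(−1) = 41/4 − (1/4) = 10.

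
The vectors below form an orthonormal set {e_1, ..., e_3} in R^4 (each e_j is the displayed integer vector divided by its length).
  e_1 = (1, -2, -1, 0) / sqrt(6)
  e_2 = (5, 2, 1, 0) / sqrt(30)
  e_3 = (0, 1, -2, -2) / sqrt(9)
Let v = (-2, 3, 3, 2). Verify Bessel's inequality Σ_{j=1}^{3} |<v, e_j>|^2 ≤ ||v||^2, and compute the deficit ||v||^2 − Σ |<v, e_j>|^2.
Σ |<v, e_j>|^2 = 1154/45; ||v||^2 = 26; deficit = 16/45

Write each e_j = u_j / sqrt(<u_j, u_j>) where u_j is the displayed integer vector. Then <v, e_j> = <v, u_j> / sqrt(<u_j, u_j>), so |<v, e_j>|^2 = <v, u_j>^2 / <u_j, u_j>.
Coefficients: <v, e_1> = -11/sqrt(6), <v, e_2> = -1/sqrt(30), <v, e_3> = -7/sqrt(9).
Square and sum: Σ |<v, e_j>|^2 = 1154/45.
Compute ||v||^2 = v·v = 26.
Deficit = 26 − 1154/45 = 16/45 ≥ 0, confirming Bessel's inequality. (The deficit equals ||v − Σ <v,e_j> e_j||^2, the squared distance from v to span{e_j}.)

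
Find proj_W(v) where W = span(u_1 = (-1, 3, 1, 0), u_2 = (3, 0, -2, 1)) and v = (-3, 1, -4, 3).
proj_W(v) = (58/129, 38/43, -26/129, 32/129)

Set up U = [u_1 | ... | u_2] ∈ R^(4×2). The projector onto W = col(U) is P = U (U^T U)^(-1) U^T.
Compute U^T U =
  [11, -5]
  [-5, 14],
and U^T v = (2, 2).
Solve U^T U · c = U^T v for the coefficients: c = (38/129, 32/129). The projection is proj_W(v) = U c.
Check: (v - proj_W(v)) · u_1 = 0  (should be 0).
Check: (v - proj_W(v)) · u_2 = 0  (should be 0).
Result: proj_W(v) = (58/129, 38/43, -26/129, 32/129).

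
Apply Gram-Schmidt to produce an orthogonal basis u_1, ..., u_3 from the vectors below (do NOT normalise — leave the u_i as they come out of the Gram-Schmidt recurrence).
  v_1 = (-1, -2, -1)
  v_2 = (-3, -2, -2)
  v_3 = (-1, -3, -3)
Orthogonal basis:
  u_1 = (-1, -2, -1)
  u_2 = (-3/2, 1, -1/2)
  u_3 = (2/3, 1/3, -4/3)

Apply the Gram-Schmidt recurrence
  u_1 = v_1
  u_i = v_i − Σ_{j<i} ((v_i · u_j) / (u_j · u_j)) · u_j.

Step by step this gives:
  u_1 = (-1, -2, -1)
  u_2 = (-3/2, 1, -1/2)
  u_3 = (2/3, 1/3, -4/3)

Orthogonality check:
  u_2 · u_1 = 0 (should be 0)
  u_3 · u_1 = 0 (should be 0)
  u_3 · u_2 = 0 (should be 0)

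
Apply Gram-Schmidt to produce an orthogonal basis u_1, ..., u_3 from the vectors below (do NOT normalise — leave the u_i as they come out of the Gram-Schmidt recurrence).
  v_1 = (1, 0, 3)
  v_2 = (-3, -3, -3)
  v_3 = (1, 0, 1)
Orthogonal basis:
  u_1 = (1, 0, 3)
  u_2 = (-9/5, -3, 3/5)
  u_3 = (3/7, -2/7, -1/7)

Apply the Gram-Schmidt recurrence
  u_1 = v_1
  u_i = v_i − Σ_{j<i} ((v_i · u_j) / (u_j · u_j)) · u_j.

Step by step this gives:
  u_1 = (1, 0, 3)
  u_2 = (-9/5, -3, 3/5)
  u_3 = (3/7, -2/7, -1/7)

Orthogonality check:
  u_2 · u_1 = 0 (should be 0)
  u_3 · u_1 = 0 (should be 0)
  u_3 · u_2 = 0 (should be 0)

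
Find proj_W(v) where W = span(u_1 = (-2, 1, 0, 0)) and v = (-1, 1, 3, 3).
proj_W(v) = (-6/5, 3/5, 0, 0)

Set up U = [u_1 | ... | u_1] ∈ R^(4×1). The projector onto W = col(U) is P = U (U^T U)^(-1) U^T.
Compute U^T U =
  [5],
and U^T v = (3).
Solve U^T U · c = U^T v for the coefficients: c = (3/5). The projection is proj_W(v) = U c.
Check: (v - proj_W(v)) · u_1 = 0  (should be 0).
Result: proj_W(v) = (-6/5, 3/5, 0, 0).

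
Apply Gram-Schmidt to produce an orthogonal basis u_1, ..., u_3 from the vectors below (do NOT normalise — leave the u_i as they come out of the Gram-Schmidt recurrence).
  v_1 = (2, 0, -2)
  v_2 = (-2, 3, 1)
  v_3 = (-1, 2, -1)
Orthogonal basis:
  u_1 = (2, 0, -2)
  u_2 = (-1/2, 3, -1/2)
  u_3 = (-12/19, -4/19, -12/19)

Apply the Gram-Schmidt recurrence
  u_1 = v_1
  u_i = v_i − Σ_{j<i} ((v_i · u_j) / (u_j · u_j)) · u_j.

Step by step this gives:
  u_1 = (2, 0, -2)
  u_2 = (-1/2, 3, -1/2)
  u_3 = (-12/19, -4/19, -12/19)

Orthogonality check:
  u_2 · u_1 = 0 (should be 0)
  u_3 · u_1 = 0 (should be 0)
  u_3 · u_2 = 0 (should be 0)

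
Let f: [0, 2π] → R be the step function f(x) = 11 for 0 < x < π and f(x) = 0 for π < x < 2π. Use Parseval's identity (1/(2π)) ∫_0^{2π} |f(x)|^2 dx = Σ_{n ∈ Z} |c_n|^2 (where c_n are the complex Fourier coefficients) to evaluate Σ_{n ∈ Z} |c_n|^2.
Σ |c_n|^2 = 121/2

Parseval equates the L^2 energy of f (normalised by 1/(2π)) with the ℓ^2 sum of its Fourier coefficients: (1/(2π)) ∫_0^{2π} |f|^2 = Σ |c_n|^2.
Compute the left side: (1/(2π)) [∫_0^π 11^2 dx + ∫_π^{2π} 0^2 dx] = (1/(2π)) · (121π + 0π) = (121 + 0)/2 = 121/2.
So Σ_{n ∈ Z} |c_n|^2 = 121/2.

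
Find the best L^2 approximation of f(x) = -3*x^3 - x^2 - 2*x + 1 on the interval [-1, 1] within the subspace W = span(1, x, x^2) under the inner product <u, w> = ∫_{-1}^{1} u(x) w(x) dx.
g(x) = -x^2 - 19*x/5 + 1

The best approximation g ∈ W is the orthogonal projection of f onto W. Writing g = a_0 + a_1 x + a_2 x^2, the coefficients solve the normal equations G · a = b where
  G_{ij} = <φ_i, φ_j> and b_i = <f, φ_i>, with φ_0 = 1, φ_1 = x, φ_2 = x^2.
G =
  [2, 0, 2/3]
  [0, 2/3, 0]
  [2/3, 0, 2/5],
b = (4/3, -38/15, 4/15).
Solving gives a_0 = 1, a_1 = -19/5, a_2 = -1, so
  g(x) = -x^2 - 19*x/5 + 1.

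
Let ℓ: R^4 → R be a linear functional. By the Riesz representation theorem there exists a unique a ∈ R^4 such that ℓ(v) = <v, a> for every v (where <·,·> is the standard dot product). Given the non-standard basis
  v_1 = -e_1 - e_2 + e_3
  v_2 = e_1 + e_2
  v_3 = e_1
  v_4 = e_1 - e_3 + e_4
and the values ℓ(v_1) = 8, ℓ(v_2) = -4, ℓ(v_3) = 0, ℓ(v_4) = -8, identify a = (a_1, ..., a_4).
a = (0, -4, 4, -4)

Write a = (a_1, ..., a_4) in the standard basis. For each basis vector v_i, ℓ(v_i) = <v_i, a> is a linear equation in the a_j's. Collect the n equations into a matrix system V a = ℓ, where row i of V is v_i (expressed in the standard basis). Since V is invertible (lower-triangular with 1s on the diagonal, up to permutation), solve by back-substitution:
  V =
[[-1, -1, 1, 0],
 [1, 1, 0, 0],
 [1, 0, 0, 0],
 [1, 0, -1, 1]]
  V a = (8, -4, 0, -8)
Solving gives a = (0, -4, 4, -4).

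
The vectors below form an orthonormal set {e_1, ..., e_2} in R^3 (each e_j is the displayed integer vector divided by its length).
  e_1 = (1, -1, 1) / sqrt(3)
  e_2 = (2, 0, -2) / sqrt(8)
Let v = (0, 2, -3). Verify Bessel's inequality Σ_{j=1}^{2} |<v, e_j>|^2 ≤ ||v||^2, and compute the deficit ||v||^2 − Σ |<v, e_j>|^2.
Σ |<v, e_j>|^2 = 77/6; ||v||^2 = 13; deficit = 1/6

Write each e_j = u_j / sqrt(<u_j, u_j>) where u_j is the displayed integer vector. Then <v, e_j> = <v, u_j> / sqrt(<u_j, u_j>), so |<v, e_j>|^2 = <v, u_j>^2 / <u_j, u_j>.
Coefficients: <v, e_1> = -5/sqrt(3), <v, e_2> = 6/sqrt(8).
Square and sum: Σ |<v, e_j>|^2 = 77/6.
Compute ||v||^2 = v·v = 13.
Deficit = 13 − 77/6 = 1/6 ≥ 0, confirming Bessel's inequality. (The deficit equals ||v − Σ <v,e_j> e_j||^2, the squared distance from v to span{e_j}.)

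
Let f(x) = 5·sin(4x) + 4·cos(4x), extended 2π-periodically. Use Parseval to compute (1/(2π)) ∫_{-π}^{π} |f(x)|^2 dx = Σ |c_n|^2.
Σ |c_n|^2 = 41/2

Expand |f|^2 and use orthogonality of {sin(nx), cos(mx)} on [-π, π]:
  ∫_{-π}^{π} sin(nx)^2 dx = π, ∫ cos(mx)^2 dx = π, and cross terms integrate to 0.
So ∫_{-π}^{π} f(x)^2 dx = 5^2 · π + 4^2 · π = (25 + 16)π.
Divide by 2π: (25 + 16)/2 = 41/2.
By Parseval, this equals Σ |c_n|^2.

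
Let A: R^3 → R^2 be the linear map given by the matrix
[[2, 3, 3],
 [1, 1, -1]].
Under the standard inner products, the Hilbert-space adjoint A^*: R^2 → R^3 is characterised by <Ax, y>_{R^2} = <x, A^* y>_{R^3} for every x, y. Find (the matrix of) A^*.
A^* = A^T =
[[2, 1],
 [3, 1],
 [3, -1]]

For real matrices with standard dot products, the defining identity <Ax, y> = <x, A^* y> gives (Ax)^T y = x^T (A^*) y, i.e. x^T A^T y = x^T (A^*) y. Since this holds for all x, y, we must have A^* = A^T. Therefore
A^* =
[[2, 1],
 [3, 1],
 [3, -1]].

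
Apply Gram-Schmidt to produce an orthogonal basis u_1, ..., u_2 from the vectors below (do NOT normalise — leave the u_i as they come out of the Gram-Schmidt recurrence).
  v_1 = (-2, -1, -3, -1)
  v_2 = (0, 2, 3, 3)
Orthogonal basis:
  u_1 = (-2, -1, -3, -1)
  u_2 = (-28/15, 16/15, 1/5, 31/15)

Apply the Gram-Schmidt recurrence
  u_1 = v_1
  u_i = v_i − Σ_{j<i} ((v_i · u_j) / (u_j · u_j)) · u_j.

Step by step this gives:
  u_1 = (-2, -1, -3, -1)
  u_2 = (-28/15, 16/15, 1/5, 31/15)

Orthogonality check:
  u_2 · u_1 = 0 (should be 0)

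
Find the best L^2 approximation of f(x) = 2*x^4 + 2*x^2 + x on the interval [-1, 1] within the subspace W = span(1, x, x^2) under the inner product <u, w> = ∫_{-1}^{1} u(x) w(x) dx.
g(x) = 26*x^2/7 + x - 6/35

The best approximation g ∈ W is the orthogonal projection of f onto W. Writing g = a_0 + a_1 x + a_2 x^2, the coefficients solve the normal equations G · a = b where
  G_{ij} = <φ_i, φ_j> and b_i = <f, φ_i>, with φ_0 = 1, φ_1 = x, φ_2 = x^2.
G =
  [2, 0, 2/3]
  [0, 2/3, 0]
  [2/3, 0, 2/5],
b = (32/15, 2/3, 48/35).
Solving gives a_0 = -6/35, a_1 = 1, a_2 = 26/7, so
  g(x) = 26*x^2/7 + x - 6/35.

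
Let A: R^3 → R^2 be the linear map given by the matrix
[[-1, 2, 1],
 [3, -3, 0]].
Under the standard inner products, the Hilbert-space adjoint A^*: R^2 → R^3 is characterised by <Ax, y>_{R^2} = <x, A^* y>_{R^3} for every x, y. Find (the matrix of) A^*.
A^* = A^T =
[[-1, 3],
 [2, -3],
 [1, 0]]

For real matrices with standard dot products, the defining identity <Ax, y> = <x, A^* y> gives (Ax)^T y = x^T (A^*) y, i.e. x^T A^T y = x^T (A^*) y. Since this holds for all x, y, we must have A^* = A^T. Therefore
A^* =
[[-1, 3],
 [2, -3],
 [1, 0]].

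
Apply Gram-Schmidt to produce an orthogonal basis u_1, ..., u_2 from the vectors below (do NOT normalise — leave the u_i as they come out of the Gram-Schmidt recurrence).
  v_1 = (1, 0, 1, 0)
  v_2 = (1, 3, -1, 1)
Orthogonal basis:
  u_1 = (1, 0, 1, 0)
  u_2 = (1, 3, -1, 1)

Apply the Gram-Schmidt recurrence
  u_1 = v_1
  u_i = v_i − Σ_{j<i} ((v_i · u_j) / (u_j · u_j)) · u_j.

Step by step this gives:
  u_1 = (1, 0, 1, 0)
  u_2 = (1, 3, -1, 1)

Orthogonality check:
  u_2 · u_1 = 0 (should be 0)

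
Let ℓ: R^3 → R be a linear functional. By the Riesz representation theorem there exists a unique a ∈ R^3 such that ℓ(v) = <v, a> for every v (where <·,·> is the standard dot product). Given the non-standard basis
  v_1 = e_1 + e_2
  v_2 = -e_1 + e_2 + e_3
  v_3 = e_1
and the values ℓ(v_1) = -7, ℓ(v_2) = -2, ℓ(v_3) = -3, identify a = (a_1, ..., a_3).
a = (-3, -4, -1)

Write a = (a_1, ..., a_3) in the standard basis. For each basis vector v_i, ℓ(v_i) = <v_i, a> is a linear equation in the a_j's. Collect the n equations into a matrix system V a = ℓ, where row i of V is v_i (expressed in the standard basis). Since V is invertible (lower-triangular with 1s on the diagonal, up to permutation), solve by back-substitution:
  V =
[[1, 1, 0],
 [-1, 1, 1],
 [1, 0, 0]]
  V a = (-7, -2, -3)
Solving gives a = (-3, -4, -1).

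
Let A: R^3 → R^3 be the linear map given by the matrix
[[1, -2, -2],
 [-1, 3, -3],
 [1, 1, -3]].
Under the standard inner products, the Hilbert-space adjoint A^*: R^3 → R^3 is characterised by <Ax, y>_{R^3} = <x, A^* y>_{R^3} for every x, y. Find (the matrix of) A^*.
A^* = A^T =
[[1, -1, 1],
 [-2, 3, 1],
 [-2, -3, -3]]

For real matrices with standard dot products, the defining identity <Ax, y> = <x, A^* y> gives (Ax)^T y = x^T (A^*) y, i.e. x^T A^T y = x^T (A^*) y. Since this holds for all x, y, we must have A^* = A^T. Therefore
A^* =
[[1, -1, 1],
 [-2, 3, 1],
 [-2, -3, -3]].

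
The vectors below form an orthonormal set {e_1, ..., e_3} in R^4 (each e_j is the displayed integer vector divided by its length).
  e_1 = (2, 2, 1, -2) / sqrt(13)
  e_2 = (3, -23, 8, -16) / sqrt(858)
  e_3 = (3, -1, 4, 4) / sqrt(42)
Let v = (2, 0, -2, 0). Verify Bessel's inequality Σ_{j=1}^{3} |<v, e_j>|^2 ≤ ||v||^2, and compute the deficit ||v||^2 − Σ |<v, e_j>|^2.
Σ |<v, e_j>|^2 = 40/77; ||v||^2 = 8; deficit = 576/77

Write each e_j = u_j / sqrt(<u_j, u_j>) where u_j is the displayed integer vector. Then <v, e_j> = <v, u_j> / sqrt(<u_j, u_j>), so |<v, e_j>|^2 = <v, u_j>^2 / <u_j, u_j>.
Coefficients: <v, e_1> = 2/sqrt(13), <v, e_2> = -10/sqrt(858), <v, e_3> = -2/sqrt(42).
Square and sum: Σ |<v, e_j>|^2 = 40/77.
Compute ||v||^2 = v·v = 8.
Deficit = 8 − 40/77 = 576/77 ≥ 0, confirming Bessel's inequality. (The deficit equals ||v − Σ <v,e_j> e_j||^2, the squared distance from v to span{e_j}.)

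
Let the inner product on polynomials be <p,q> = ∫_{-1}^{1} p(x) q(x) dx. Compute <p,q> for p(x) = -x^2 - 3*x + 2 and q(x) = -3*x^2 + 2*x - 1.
<p,q> = -152/15

Expand the product: p(x)·q(x) = 3*x^4 + 7*x^3 - 11*x^2 + 7*x - 2.
∫_{-1}^{1} of each monomial x^k gives [2/(k+1) if k even, 0 if k odd]. Integrating term-by-term (or equivalently evaluating the antiderivative F(x) = 3*x^5/5 + 7*x^4/4 - 11*x^3/3 + 7*x^2/2 - 2*x at the endpoints):
  F(1) − F(−1) = 11/60 − (619/60) = -152/15.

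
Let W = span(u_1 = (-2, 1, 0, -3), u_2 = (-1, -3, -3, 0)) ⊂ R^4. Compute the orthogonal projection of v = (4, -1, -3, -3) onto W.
proj_W(v) = (-128/265, -328/265, -336/265, -24/265)

Set up U = [u_1 | ... | u_2] ∈ R^(4×2). The projector onto W = col(U) is P = U (U^T U)^(-1) U^T.
Compute U^T U =
  [14, -1]
  [-1, 19],
and U^T v = (0, 8).
Solve U^T U · c = U^T v for the coefficients: c = (8/265, 112/265). The projection is proj_W(v) = U c.
Check: (v - proj_W(v)) · u_1 = 0  (should be 0).
Check: (v - proj_W(v)) · u_2 = 0  (should be 0).
Result: proj_W(v) = (-128/265, -328/265, -336/265, -24/265).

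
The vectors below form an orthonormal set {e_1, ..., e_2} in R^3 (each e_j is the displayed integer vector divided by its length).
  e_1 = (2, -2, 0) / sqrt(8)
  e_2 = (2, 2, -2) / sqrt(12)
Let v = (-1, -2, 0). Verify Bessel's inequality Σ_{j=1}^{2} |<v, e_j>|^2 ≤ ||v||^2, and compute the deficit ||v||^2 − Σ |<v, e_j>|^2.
Σ |<v, e_j>|^2 = 7/2; ||v||^2 = 5; deficit = 3/2

Write each e_j = u_j / sqrt(<u_j, u_j>) where u_j is the displayed integer vector. Then <v, e_j> = <v, u_j> / sqrt(<u_j, u_j>), so |<v, e_j>|^2 = <v, u_j>^2 / <u_j, u_j>.
Coefficients: <v, e_1> = 2/sqrt(8), <v, e_2> = -6/sqrt(12).
Square and sum: Σ |<v, e_j>|^2 = 7/2.
Compute ||v||^2 = v·v = 5.
Deficit = 5 − 7/2 = 3/2 ≥ 0, confirming Bessel's inequality. (The deficit equals ||v − Σ <v,e_j> e_j||^2, the squared distance from v to span{e_j}.)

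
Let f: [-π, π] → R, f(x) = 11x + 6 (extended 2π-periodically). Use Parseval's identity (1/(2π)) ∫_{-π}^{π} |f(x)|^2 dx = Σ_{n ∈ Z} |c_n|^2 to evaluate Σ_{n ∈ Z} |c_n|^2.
Σ |c_n|^2 = 121π^2/3 + 36

Expand and integrate term by term over [-π, π]:
  ∫ (11x)^2 dx = 121·(2π^3/3); ∫ 2·11·(6)·x dx = 0 (odd integrand); ∫ 6^2 dx = 36·2π.
So (1/(2π)) ∫_{-π}^{π} (11x + 6)^2 dx = 121π^2/3 + 36 = 121π^2/3 + 36.
Parseval ⇒ Σ |c_n|^2 = 121π^2/3 + 36.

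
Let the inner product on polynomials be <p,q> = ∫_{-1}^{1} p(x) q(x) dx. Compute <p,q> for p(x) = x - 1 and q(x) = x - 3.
<p,q> = 20/3

Expand the product: p(x)·q(x) = x^2 - 4*x + 3.
∫_{-1}^{1} of each monomial x^k gives [2/(k+1) if k even, 0 if k odd]. Integrating term-by-term (or equivalently evaluating the antiderivative F(x) = x^3/3 - 2*x^2 + 3*x at the endpoints):
  F(1) − F(−1) = 4/3 − (-16/3) = 20/3.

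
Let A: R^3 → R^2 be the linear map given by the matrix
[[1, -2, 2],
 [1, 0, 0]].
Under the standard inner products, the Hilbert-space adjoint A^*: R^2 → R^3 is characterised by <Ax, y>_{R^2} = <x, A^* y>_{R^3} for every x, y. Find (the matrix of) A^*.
A^* = A^T =
[[1, 1],
 [-2, 0],
 [2, 0]]

For real matrices with standard dot products, the defining identity <Ax, y> = <x, A^* y> gives (Ax)^T y = x^T (A^*) y, i.e. x^T A^T y = x^T (A^*) y. Since this holds for all x, y, we must have A^* = A^T. Therefore
A^* =
[[1, 1],
 [-2, 0],
 [2, 0]].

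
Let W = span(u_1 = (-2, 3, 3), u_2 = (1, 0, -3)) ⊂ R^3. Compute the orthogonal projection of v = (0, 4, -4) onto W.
proj_W(v) = (0, 4, -4)

Set up U = [u_1 | ... | u_2] ∈ R^(3×2). The projector onto W = col(U) is P = U (U^T U)^(-1) U^T.
Compute U^T U =
  [22, -11]
  [-11, 10],
and U^T v = (0, 12).
Solve U^T U · c = U^T v for the coefficients: c = (4/3, 8/3). The projection is proj_W(v) = U c.
Check: (v - proj_W(v)) · u_1 = 0  (should be 0).
Check: (v - proj_W(v)) · u_2 = 0  (should be 0).
Result: proj_W(v) = (0, 4, -4).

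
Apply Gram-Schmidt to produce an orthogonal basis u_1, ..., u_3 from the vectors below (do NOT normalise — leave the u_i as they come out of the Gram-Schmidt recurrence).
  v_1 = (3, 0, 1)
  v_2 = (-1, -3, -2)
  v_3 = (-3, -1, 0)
Orthogonal basis:
  u_1 = (3, 0, 1)
  u_2 = (1/2, -3, -3/2)
  u_3 = (-42/115, -14/23, 126/115)

Apply the Gram-Schmidt recurrence
  u_1 = v_1
  u_i = v_i − Σ_{j<i} ((v_i · u_j) / (u_j · u_j)) · u_j.

Step by step this gives:
  u_1 = (3, 0, 1)
  u_2 = (1/2, -3, -3/2)
  u_3 = (-42/115, -14/23, 126/115)

Orthogonality check:
  u_2 · u_1 = 0 (should be 0)
  u_3 · u_1 = 0 (should be 0)
  u_3 · u_2 = 0 (should be 0)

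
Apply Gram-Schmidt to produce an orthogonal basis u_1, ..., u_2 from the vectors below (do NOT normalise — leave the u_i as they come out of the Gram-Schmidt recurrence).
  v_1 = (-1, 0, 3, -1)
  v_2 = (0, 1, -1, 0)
Orthogonal basis:
  u_1 = (-1, 0, 3, -1)
  u_2 = (-3/11, 1, -2/11, -3/11)

Apply the Gram-Schmidt recurrence
  u_1 = v_1
  u_i = v_i − Σ_{j<i} ((v_i · u_j) / (u_j · u_j)) · u_j.

Step by step this gives:
  u_1 = (-1, 0, 3, -1)
  u_2 = (-3/11, 1, -2/11, -3/11)

Orthogonality check:
  u_2 · u_1 = 0 (should be 0)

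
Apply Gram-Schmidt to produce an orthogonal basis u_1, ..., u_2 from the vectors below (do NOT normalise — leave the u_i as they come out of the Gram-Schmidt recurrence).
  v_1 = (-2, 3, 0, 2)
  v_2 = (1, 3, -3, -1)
Orthogonal basis:
  u_1 = (-2, 3, 0, 2)
  u_2 = (27/17, 36/17, -3, -27/17)

Apply the Gram-Schmidt recurrence
  u_1 = v_1
  u_i = v_i − Σ_{j<i} ((v_i · u_j) / (u_j · u_j)) · u_j.

Step by step this gives:
  u_1 = (-2, 3, 0, 2)
  u_2 = (27/17, 36/17, -3, -27/17)

Orthogonality check:
  u_2 · u_1 = 0 (should be 0)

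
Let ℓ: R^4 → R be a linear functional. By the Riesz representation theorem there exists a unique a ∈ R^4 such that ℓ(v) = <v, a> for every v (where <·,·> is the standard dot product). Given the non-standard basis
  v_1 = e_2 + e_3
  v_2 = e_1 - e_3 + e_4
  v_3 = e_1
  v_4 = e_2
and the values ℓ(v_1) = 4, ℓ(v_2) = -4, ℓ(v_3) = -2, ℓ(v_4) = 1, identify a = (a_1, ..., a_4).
a = (-2, 1, 3, 1)

Write a = (a_1, ..., a_4) in the standard basis. For each basis vector v_i, ℓ(v_i) = <v_i, a> is a linear equation in the a_j's. Collect the n equations into a matrix system V a = ℓ, where row i of V is v_i (expressed in the standard basis). Since V is invertible (lower-triangular with 1s on the diagonal, up to permutation), solve by back-substitution:
  V =
[[0, 1, 1, 0],
 [1, 0, -1, 1],
 [1, 0, 0, 0],
 [0, 1, 0, 0]]
  V a = (4, -4, -2, 1)
Solving gives a = (-2, 1, 3, 1).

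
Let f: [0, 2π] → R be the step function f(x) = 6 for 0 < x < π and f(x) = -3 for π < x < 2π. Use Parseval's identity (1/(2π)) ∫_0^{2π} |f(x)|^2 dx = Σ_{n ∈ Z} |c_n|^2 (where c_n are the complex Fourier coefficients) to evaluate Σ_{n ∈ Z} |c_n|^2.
Σ |c_n|^2 = 45/2

Parseval equates the L^2 energy of f (normalised by 1/(2π)) with the ℓ^2 sum of its Fourier coefficients: (1/(2π)) ∫_0^{2π} |f|^2 = Σ |c_n|^2.
Compute the left side: (1/(2π)) [∫_0^π 6^2 dx + ∫_π^{2π} (-3)^2 dx] = (1/(2π)) · (36π + 9π) = (36 + 9)/2 = 45/2.
So Σ_{n ∈ Z} |c_n|^2 = 45/2.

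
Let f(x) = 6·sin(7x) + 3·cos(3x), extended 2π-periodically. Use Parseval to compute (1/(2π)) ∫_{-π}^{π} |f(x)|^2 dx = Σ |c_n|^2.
Σ |c_n|^2 = 45/2

Expand |f|^2 and use orthogonality of {sin(nx), cos(mx)} on [-π, π]:
  ∫_{-π}^{π} sin(nx)^2 dx = π, ∫ cos(mx)^2 dx = π, and cross terms integrate to 0.
So ∫_{-π}^{π} f(x)^2 dx = 6^2 · π + 3^2 · π = (36 + 9)π.
Divide by 2π: (36 + 9)/2 = 45/2.
By Parseval, this equals Σ |c_n|^2.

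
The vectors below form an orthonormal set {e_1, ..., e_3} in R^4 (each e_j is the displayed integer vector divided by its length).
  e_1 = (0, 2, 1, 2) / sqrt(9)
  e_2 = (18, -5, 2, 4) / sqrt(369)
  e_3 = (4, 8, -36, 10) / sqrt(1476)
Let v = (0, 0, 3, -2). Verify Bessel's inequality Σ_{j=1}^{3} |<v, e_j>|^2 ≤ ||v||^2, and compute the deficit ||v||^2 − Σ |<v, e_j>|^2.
Σ |<v, e_j>|^2 = 101/9; ||v||^2 = 13; deficit = 16/9

Write each e_j = u_j / sqrt(<u_j, u_j>) where u_j is the displayed integer vector. Then <v, e_j> = <v, u_j> / sqrt(<u_j, u_j>), so |<v, e_j>|^2 = <v, u_j>^2 / <u_j, u_j>.
Coefficients: <v, e_1> = -1/sqrt(9), <v, e_2> = -2/sqrt(369), <v, e_3> = -128/sqrt(1476).
Square and sum: Σ |<v, e_j>|^2 = 101/9.
Compute ||v||^2 = v·v = 13.
Deficit = 13 − 101/9 = 16/9 ≥ 0, confirming Bessel's inequality. (The deficit equals ||v − Σ <v,e_j> e_j||^2, the squared distance from v to span{e_j}.)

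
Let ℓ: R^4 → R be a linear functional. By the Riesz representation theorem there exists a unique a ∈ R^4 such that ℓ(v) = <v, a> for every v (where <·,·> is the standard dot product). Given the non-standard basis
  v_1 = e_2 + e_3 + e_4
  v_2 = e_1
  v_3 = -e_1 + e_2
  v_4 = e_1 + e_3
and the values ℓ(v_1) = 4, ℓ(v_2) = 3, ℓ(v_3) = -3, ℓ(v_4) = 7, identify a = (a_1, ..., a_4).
a = (3, 0, 4, 0)

Write a = (a_1, ..., a_4) in the standard basis. For each basis vector v_i, ℓ(v_i) = <v_i, a> is a linear equation in the a_j's. Collect the n equations into a matrix system V a = ℓ, where row i of V is v_i (expressed in the standard basis). Since V is invertible (lower-triangular with 1s on the diagonal, up to permutation), solve by back-substitution:
  V =
[[0, 1, 1, 1],
 [1, 0, 0, 0],
 [-1, 1, 0, 0],
 [1, 0, 1, 0]]
  V a = (4, 3, -3, 7)
Solving gives a = (3, 0, 4, 0).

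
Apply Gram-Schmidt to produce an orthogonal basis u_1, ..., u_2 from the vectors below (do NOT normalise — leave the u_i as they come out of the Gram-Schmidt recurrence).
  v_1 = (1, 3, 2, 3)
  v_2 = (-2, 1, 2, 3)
Orthogonal basis:
  u_1 = (1, 3, 2, 3)
  u_2 = (-60/23, -19/23, 18/23, 27/23)

Apply the Gram-Schmidt recurrence
  u_1 = v_1
  u_i = v_i − Σ_{j<i} ((v_i · u_j) / (u_j · u_j)) · u_j.

Step by step this gives:
  u_1 = (1, 3, 2, 3)
  u_2 = (-60/23, -19/23, 18/23, 27/23)

Orthogonality check:
  u_2 · u_1 = 0 (should be 0)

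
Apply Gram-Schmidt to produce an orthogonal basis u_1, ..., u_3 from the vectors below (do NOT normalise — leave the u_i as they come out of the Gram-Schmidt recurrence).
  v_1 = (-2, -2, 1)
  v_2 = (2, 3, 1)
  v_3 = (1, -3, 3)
Orthogonal basis:
  u_1 = (-2, -2, 1)
  u_2 = (0, 1, 2)
  u_3 = (23/9, -92/45, 46/45)

Apply the Gram-Schmidt recurrence
  u_1 = v_1
  u_i = v_i − Σ_{j<i} ((v_i · u_j) / (u_j · u_j)) · u_j.

Step by step this gives:
  u_1 = (-2, -2, 1)
  u_2 = (0, 1, 2)
  u_3 = (23/9, -92/45, 46/45)

Orthogonality check:
  u_2 · u_1 = 0 (should be 0)
  u_3 · u_1 = 0 (should be 0)
  u_3 · u_2 = 0 (should be 0)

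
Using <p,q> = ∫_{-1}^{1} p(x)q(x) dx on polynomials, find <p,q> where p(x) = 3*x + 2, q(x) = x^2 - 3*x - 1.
<p,q> = -26/3

Expand the product: p(x)·q(x) = 3*x^3 - 7*x^2 - 9*x - 2.
∫_{-1}^{1} of each monomial x^k gives [2/(k+1) if k even, 0 if k odd]. Integrating term-by-term (or equivalently evaluating the antiderivative F(x) = 3*x^4/4 - 7*x^3/3 - 9*x^2/2 - 2*x at the endpoints):
  F(1) − F(−1) = -97/12 − (7/12) = -26/3.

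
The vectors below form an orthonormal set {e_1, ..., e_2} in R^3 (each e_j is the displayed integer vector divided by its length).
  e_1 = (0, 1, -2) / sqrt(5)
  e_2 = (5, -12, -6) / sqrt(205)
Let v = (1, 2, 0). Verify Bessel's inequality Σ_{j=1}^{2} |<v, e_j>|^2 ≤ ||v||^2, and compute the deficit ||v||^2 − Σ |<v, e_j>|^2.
Σ |<v, e_j>|^2 = 105/41; ||v||^2 = 5; deficit = 100/41

Write each e_j = u_j / sqrt(<u_j, u_j>) where u_j is the displayed integer vector. Then <v, e_j> = <v, u_j> / sqrt(<u_j, u_j>), so |<v, e_j>|^2 = <v, u_j>^2 / <u_j, u_j>.
Coefficients: <v, e_1> = 2/sqrt(5), <v, e_2> = -19/sqrt(205).
Square and sum: Σ |<v, e_j>|^2 = 105/41.
Compute ||v||^2 = v·v = 5.
Deficit = 5 − 105/41 = 100/41 ≥ 0, confirming Bessel's inequality. (The deficit equals ||v − Σ <v,e_j> e_j||^2, the squared distance from v to span{e_j}.)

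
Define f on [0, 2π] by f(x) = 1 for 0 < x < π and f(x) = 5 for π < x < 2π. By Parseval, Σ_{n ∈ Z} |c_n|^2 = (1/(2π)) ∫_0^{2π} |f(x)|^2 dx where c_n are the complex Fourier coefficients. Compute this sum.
Σ |c_n|^2 = 13

Parseval equates the L^2 energy of f (normalised by 1/(2π)) with the ℓ^2 sum of its Fourier coefficients: (1/(2π)) ∫_0^{2π} |f|^2 = Σ |c_n|^2.
Compute the left side: (1/(2π)) [∫_0^π 1^2 dx + ∫_π^{2π} 5^2 dx] = (1/(2π)) · (1π + 25π) = (1 + 25)/2 = 13.
So Σ_{n ∈ Z} |c_n|^2 = 13.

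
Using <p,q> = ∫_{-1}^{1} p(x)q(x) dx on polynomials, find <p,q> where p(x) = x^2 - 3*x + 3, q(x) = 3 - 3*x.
<p,q> = 26

Expand the product: p(x)·q(x) = -3*x^3 + 12*x^2 - 18*x + 9.
∫_{-1}^{1} of each monomial x^k gives [2/(k+1) if k even, 0 if k odd]. Integrating term-by-term (or equivalently evaluating the antiderivative F(x) = -3*x^4/4 + 4*x^3 - 9*x^2 + 9*x at the endpoints):
  F(1) − F(−1) = 13/4 − (-91/4) = 26.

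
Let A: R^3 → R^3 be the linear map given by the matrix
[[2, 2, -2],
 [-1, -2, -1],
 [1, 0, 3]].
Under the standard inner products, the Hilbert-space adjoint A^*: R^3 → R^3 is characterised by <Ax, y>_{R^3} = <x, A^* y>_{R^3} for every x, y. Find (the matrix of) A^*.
A^* = A^T =
[[2, -1, 1],
 [2, -2, 0],
 [-2, -1, 3]]

For real matrices with standard dot products, the defining identity <Ax, y> = <x, A^* y> gives (Ax)^T y = x^T (A^*) y, i.e. x^T A^T y = x^T (A^*) y. Since this holds for all x, y, we must have A^* = A^T. Therefore
A^* =
[[2, -1, 1],
 [2, -2, 0],
 [-2, -1, 3]].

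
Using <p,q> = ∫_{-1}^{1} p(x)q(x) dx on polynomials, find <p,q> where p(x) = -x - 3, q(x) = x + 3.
<p,q> = -56/3

Expand the product: p(x)·q(x) = -x^2 - 6*x - 9.
∫_{-1}^{1} of each monomial x^k gives [2/(k+1) if k even, 0 if k odd]. Integrating term-by-term (or equivalently evaluating the antiderivative F(x) = -x^3/3 - 3*x^2 - 9*x at the endpoints):
  F(1) − F(−1) = -37/3 − (19/3) = -56/3.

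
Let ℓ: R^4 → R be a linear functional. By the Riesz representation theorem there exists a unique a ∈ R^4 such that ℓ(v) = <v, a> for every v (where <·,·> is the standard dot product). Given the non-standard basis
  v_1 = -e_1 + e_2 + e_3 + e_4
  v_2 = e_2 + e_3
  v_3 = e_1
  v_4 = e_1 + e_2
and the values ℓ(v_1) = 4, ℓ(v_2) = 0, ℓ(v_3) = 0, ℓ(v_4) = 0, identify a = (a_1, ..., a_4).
a = (0, 0, 0, 4)

Write a = (a_1, ..., a_4) in the standard basis. For each basis vector v_i, ℓ(v_i) = <v_i, a> is a linear equation in the a_j's. Collect the n equations into a matrix system V a = ℓ, where row i of V is v_i (expressed in the standard basis). Since V is invertible (lower-triangular with 1s on the diagonal, up to permutation), solve by back-substitution:
  V =
[[-1, 1, 1, 1],
 [0, 1, 1, 0],
 [1, 0, 0, 0],
 [1, 1, 0, 0]]
  V a = (4, 0, 0, 0)
Solving gives a = (0, 0, 0, 4).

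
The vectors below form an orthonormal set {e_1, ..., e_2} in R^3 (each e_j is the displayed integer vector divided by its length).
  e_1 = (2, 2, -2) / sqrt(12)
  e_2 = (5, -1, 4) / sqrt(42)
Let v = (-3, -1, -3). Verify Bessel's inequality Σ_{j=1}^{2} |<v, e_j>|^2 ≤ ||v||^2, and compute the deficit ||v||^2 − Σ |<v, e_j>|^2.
Σ |<v, e_j>|^2 = 115/7; ||v||^2 = 19; deficit = 18/7

Write each e_j = u_j / sqrt(<u_j, u_j>) where u_j is the displayed integer vector. Then <v, e_j> = <v, u_j> / sqrt(<u_j, u_j>), so |<v, e_j>|^2 = <v, u_j>^2 / <u_j, u_j>.
Coefficients: <v, e_1> = -2/sqrt(12), <v, e_2> = -26/sqrt(42).
Square and sum: Σ |<v, e_j>|^2 = 115/7.
Compute ||v||^2 = v·v = 19.
Deficit = 19 − 115/7 = 18/7 ≥ 0, confirming Bessel's inequality. (The deficit equals ||v − Σ <v,e_j> e_j||^2, the squared distance from v to span{e_j}.)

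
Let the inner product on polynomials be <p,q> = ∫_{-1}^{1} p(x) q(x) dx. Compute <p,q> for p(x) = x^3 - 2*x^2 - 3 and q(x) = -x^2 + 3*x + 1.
<p,q> = -10/3

Expand the product: p(x)·q(x) = -x^5 + 5*x^4 - 5*x^3 + x^2 - 9*x - 3.
∫_{-1}^{1} of each monomial x^k gives [2/(k+1) if k even, 0 if k odd]. Integrating term-by-term (or equivalently evaluating the antiderivative F(x) = -x^6/6 + x^5 - 5*x^4/4 + x^3/3 - 9*x^2/2 - 3*x at the endpoints):
  F(1) − F(−1) = -91/12 − (-17/4) = -10/3.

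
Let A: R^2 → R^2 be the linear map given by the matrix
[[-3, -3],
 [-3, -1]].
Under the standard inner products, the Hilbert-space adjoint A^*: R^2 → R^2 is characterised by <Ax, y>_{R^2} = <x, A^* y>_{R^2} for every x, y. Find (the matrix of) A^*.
A^* = A^T =
[[-3, -3],
 [-3, -1]]

For real matrices with standard dot products, the defining identity <Ax, y> = <x, A^* y> gives (Ax)^T y = x^T (A^*) y, i.e. x^T A^T y = x^T (A^*) y. Since this holds for all x, y, we must have A^* = A^T. Therefore
A^* =
[[-3, -3],
 [-3, -1]].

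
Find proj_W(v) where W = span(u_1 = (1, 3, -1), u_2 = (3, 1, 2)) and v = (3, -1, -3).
proj_W(v) = (32/69, 56/69, -7/69)

Set up U = [u_1 | ... | u_2] ∈ R^(3×2). The projector onto W = col(U) is P = U (U^T U)^(-1) U^T.
Compute U^T U =
  [11, 4]
  [4, 14],
and U^T v = (3, 2).
Solve U^T U · c = U^T v for the coefficients: c = (17/69, 5/69). The projection is proj_W(v) = U c.
Check: (v - proj_W(v)) · u_1 = 0  (should be 0).
Check: (v - proj_W(v)) · u_2 = 0  (should be 0).
Result: proj_W(v) = (32/69, 56/69, -7/69).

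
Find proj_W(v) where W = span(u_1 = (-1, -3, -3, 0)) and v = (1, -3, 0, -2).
proj_W(v) = (-8/19, -24/19, -24/19, 0)

Set up U = [u_1 | ... | u_1] ∈ R^(4×1). The projector onto W = col(U) is P = U (U^T U)^(-1) U^T.
Compute U^T U =
  [19],
and U^T v = (8).
Solve U^T U · c = U^T v for the coefficients: c = (8/19). The projection is proj_W(v) = U c.
Check: (v - proj_W(v)) · u_1 = 0  (should be 0).
Result: proj_W(v) = (-8/19, -24/19, -24/19, 0).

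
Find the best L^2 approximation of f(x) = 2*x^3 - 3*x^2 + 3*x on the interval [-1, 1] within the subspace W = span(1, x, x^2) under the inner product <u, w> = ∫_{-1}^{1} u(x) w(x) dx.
g(x) = -3*x^2 + 21*x/5

The best approximation g ∈ W is the orthogonal projection of f onto W. Writing g = a_0 + a_1 x + a_2 x^2, the coefficients solve the normal equations G · a = b where
  G_{ij} = <φ_i, φ_j> and b_i = <f, φ_i>, with φ_0 = 1, φ_1 = x, φ_2 = x^2.
G =
  [2, 0, 2/3]
  [0, 2/3, 0]
  [2/3, 0, 2/5],
b = (-2, 14/5, -6/5).
Solving gives a_0 = 0, a_1 = 21/5, a_2 = -3, so
  g(x) = -3*x^2 + 21*x/5.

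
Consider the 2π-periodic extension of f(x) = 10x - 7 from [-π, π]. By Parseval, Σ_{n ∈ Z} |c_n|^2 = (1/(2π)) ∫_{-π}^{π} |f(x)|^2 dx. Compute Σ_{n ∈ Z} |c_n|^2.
Σ |c_n|^2 = 100π^2/3 + 49

Expand and integrate term by term over [-π, π]:
  ∫ (10x)^2 dx = 100·(2π^3/3); ∫ 2·10·(-7)·x dx = 0 (odd integrand); ∫ (-7)^2 dx = 49·2π.
So (1/(2π)) ∫_{-π}^{π} (10x - 7)^2 dx = 100π^2/3 + 49 = 100π^2/3 + 49.
Parseval ⇒ Σ |c_n|^2 = 100π^2/3 + 49.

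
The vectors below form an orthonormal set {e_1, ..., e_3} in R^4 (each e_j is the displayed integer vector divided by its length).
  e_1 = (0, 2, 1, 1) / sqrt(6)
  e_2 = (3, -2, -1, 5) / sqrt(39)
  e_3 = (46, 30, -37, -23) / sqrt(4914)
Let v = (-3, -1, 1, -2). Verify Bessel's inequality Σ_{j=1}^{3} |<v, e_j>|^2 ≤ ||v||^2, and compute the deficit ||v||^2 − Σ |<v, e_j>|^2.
Σ |<v, e_j>|^2 = 314/21; ||v||^2 = 15; deficit = 1/21

Write each e_j = u_j / sqrt(<u_j, u_j>) where u_j is the displayed integer vector. Then <v, e_j> = <v, u_j> / sqrt(<u_j, u_j>), so |<v, e_j>|^2 = <v, u_j>^2 / <u_j, u_j>.
Coefficients: <v, e_1> = -3/sqrt(6), <v, e_2> = -18/sqrt(39), <v, e_3> = -159/sqrt(4914).
Square and sum: Σ |<v, e_j>|^2 = 314/21.
Compute ||v||^2 = v·v = 15.
Deficit = 15 − 314/21 = 1/21 ≥ 0, confirming Bessel's inequality. (The deficit equals ||v − Σ <v,e_j> e_j||^2, the squared distance from v to span{e_j}.)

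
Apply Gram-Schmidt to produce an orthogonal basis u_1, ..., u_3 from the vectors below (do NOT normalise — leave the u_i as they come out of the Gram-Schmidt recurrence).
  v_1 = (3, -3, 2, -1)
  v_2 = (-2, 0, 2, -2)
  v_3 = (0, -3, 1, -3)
Orthogonal basis:
  u_1 = (3, -3, 2, -1)
  u_2 = (-2, 0, 2, -2)
  u_3 = (-34/69, -27/23, -107/69, -73/69)

Apply the Gram-Schmidt recurrence
  u_1 = v_1
  u_i = v_i − Σ_{j<i} ((v_i · u_j) / (u_j · u_j)) · u_j.

Step by step this gives:
  u_1 = (3, -3, 2, -1)
  u_2 = (-2, 0, 2, -2)
  u_3 = (-34/69, -27/23, -107/69, -73/69)

Orthogonality check:
  u_2 · u_1 = 0 (should be 0)
  u_3 · u_1 = 0 (should be 0)
  u_3 · u_2 = 0 (should be 0)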